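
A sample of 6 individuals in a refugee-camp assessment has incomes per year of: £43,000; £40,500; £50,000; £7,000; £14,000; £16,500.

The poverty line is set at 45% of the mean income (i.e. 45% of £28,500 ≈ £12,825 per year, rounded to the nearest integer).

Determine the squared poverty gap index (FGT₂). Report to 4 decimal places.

0.0344

Incomes under z: £7,000 (q = 1 of N = 6).
Gap ratios (z−y)/z: (12825−7000)/12825 = 0.4542.
Squared: 0.2063.
Sum = 0.206289; P₂ = 0.206289 / 6 = 0.0344.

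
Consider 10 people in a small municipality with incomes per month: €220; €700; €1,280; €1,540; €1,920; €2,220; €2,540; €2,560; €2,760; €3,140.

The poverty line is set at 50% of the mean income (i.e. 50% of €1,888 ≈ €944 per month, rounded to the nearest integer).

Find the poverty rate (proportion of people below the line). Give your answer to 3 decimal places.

2 of the 10 people have income below €944.
H = 2/10 = 0.200.

0.200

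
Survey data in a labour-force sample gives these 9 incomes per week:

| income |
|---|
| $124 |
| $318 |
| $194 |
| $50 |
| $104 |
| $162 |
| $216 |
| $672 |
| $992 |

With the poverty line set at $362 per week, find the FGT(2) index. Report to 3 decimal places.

0.265

Poor units: $50, $104, $124, $162, $194, $216, $318 (q = 7 of N = 9).
Shortfall ratios: (362−50)/362 = 0.8619; (362−104)/362 = 0.7127; (362−124)/362 = 0.6575; (362−162)/362 = 0.5525; (362−194)/362 = 0.4641; (362−216)/362 = 0.4033; (362−318)/362 = 0.1215.
Squared: 0.7428; 0.5080; 0.4323; 0.3052; 0.2154; 0.1627; 0.0148.
Sum = 2.381093; P₂ = 2.381093 / 9 = 0.265.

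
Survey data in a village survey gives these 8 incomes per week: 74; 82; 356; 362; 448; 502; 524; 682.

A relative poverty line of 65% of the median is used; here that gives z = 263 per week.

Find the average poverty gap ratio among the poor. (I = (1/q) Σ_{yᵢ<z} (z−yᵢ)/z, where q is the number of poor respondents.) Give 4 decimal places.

Incomes under z: 74, 82 (q = 2 of N = 8).
Shortfall ratios (z−y)/z: 0.7186, 0.6882; sum = 1.406844.
I averages over the q = 2 poor units only: 1.406844 / 2 = 0.7034.

0.7034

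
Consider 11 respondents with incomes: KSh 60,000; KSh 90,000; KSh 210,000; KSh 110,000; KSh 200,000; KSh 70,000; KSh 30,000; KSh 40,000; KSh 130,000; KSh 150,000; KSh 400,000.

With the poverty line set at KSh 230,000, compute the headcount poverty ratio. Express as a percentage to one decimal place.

90.9%

10 of the 11 respondents have income below KSh 230,000.
H = 10/11 = 90.9%.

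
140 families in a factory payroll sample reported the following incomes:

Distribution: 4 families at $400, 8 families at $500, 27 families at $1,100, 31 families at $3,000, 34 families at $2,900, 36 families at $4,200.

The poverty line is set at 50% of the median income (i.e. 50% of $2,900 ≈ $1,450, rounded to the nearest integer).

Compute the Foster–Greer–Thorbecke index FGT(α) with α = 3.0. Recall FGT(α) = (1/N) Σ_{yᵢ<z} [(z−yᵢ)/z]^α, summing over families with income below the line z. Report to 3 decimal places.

0.030

Below the line: 4×$400, 8×$500, 27×$1,100 (q = 39 of N = 140).
Shortfall ratios: (1450−400)/1450 = 0.7241 (×4); (1450−500)/1450 = 0.6552 (×8); (1450−1100)/1450 = 0.2414 (×27).
Raised to α = 3.0: 0.37972 (×4); 0.28123 (×8); 0.01406 (×27).
Sum = 4.148469; FGT(3.0) = 4.148469 / 140 = 0.030.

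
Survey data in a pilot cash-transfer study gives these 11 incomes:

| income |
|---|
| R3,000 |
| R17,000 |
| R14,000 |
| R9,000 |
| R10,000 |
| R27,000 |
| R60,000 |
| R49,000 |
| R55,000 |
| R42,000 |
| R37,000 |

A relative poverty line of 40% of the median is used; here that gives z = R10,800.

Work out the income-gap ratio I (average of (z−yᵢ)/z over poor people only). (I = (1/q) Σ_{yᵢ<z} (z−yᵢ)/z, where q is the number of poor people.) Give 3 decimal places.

Incomes under z: R3,000, R9,000, R10,000 (q = 3 of N = 11).
Shortfall ratios (z−y)/z: 0.7222, 0.1667, 0.0741; sum = 0.962963.
The income-gap ratio divides by q (the poor only): 0.962963 / 3 = 0.321.

0.321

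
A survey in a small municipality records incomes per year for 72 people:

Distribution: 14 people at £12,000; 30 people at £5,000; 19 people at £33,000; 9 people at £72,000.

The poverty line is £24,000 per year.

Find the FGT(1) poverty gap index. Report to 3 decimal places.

Incomes under z: 30×£5,000, 14×£12,000 (q = 44 of N = 72).
Shortfall ratios: (24000−5000)/24000 = 0.7917 (×30); (24000−12000)/24000 = 0.5000 (×14).
Σ = 30.750000. Dividing by the full population N = 72 gives P₁ = 0.427.

0.427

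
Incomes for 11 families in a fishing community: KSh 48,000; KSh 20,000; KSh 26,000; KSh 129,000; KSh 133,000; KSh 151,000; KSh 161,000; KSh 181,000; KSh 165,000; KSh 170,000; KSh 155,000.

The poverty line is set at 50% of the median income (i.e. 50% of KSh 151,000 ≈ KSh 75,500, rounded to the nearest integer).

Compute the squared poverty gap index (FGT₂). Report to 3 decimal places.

Below z: KSh 20,000, KSh 26,000, KSh 48,000 (q = 3 of N = 11).
Gap ratios (z−y)/z: (75500−20000)/75500 = 0.7351; (75500−26000)/75500 = 0.6556; (75500−48000)/75500 = 0.3642.
Squared: 0.5404; 0.4298; 0.1327.
Sum = 1.102890; P₂ = 1.102890 / 11 = 0.100.

0.100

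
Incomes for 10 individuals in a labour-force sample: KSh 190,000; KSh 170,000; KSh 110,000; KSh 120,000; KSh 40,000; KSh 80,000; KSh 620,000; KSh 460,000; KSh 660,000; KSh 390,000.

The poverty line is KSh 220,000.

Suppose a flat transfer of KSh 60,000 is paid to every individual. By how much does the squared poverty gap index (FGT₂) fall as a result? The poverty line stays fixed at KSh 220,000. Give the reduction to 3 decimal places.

Before: below the line — KSh 40,000, KSh 80,000, KSh 110,000, KSh 120,000, KSh 170,000, KSh 190,000; squared poverty gap index (FGT₂) = 0.16012.
After the KSh 60,000 transfer: below the line — KSh 100,000, KSh 140,000, KSh 170,000, KSh 180,000; squared poverty gap index (FGT₂) = 0.05145.
Reduction = 0.16012 − 0.05145 = 0.109.

0.109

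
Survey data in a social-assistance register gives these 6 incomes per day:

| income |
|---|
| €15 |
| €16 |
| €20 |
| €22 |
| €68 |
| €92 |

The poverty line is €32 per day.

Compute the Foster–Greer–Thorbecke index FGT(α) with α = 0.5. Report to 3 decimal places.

0.435

Poor units: €15, €16, €20, €22 (q = 4 of N = 6).
Gap ratios (z−y)/z: (32−15)/32 = 0.5312; (32−16)/32 = 0.5000; (32−20)/32 = 0.3750; (32−22)/32 = 0.3125.
Raised to α = 0.5: 0.72887; 0.70711; 0.61237; 0.55902.
Sum = 2.607365; FGT(0.5) = 2.607365 / 6 = 0.435.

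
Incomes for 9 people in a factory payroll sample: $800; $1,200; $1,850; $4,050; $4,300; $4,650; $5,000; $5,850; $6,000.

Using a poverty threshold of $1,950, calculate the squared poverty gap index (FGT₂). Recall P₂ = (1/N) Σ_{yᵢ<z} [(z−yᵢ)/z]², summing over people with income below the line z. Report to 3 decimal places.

0.055

Below the line: $800, $1,200, $1,850 (q = 3 of N = 9).
Gap ratios (z−y)/z: (1950−800)/1950 = 0.5897; (1950−1200)/1950 = 0.3846; (1950−1850)/1950 = 0.0513.
Squared: 0.3478; 0.1479; 0.0026.
Sum = 0.498356; P₂ = 0.498356 / 9 = 0.055.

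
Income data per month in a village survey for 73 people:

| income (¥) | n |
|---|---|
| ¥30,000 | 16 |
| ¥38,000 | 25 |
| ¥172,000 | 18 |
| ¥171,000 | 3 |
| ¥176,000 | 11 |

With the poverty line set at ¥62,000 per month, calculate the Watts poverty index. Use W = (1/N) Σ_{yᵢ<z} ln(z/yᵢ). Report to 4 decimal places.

Incomes under z: 16×¥30,000, 25×¥38,000 (q = 41 of N = 73).
ln(z/y) terms: ln(62000/30000) = 0.7259 (×16); ln(62000/38000) = 0.4895 (×25).
W = 23.853698 / 73 = 0.3268.

0.3268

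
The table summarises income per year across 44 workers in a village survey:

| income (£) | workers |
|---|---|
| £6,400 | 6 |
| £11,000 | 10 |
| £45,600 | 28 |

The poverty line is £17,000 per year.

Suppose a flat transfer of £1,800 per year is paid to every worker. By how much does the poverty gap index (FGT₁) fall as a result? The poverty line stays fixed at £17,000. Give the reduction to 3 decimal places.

0.039

Before: below the line — 6×£6,400, 10×£11,000; poverty gap index (FGT₁) = 0.16524.
After the £1,800 transfer: below the line — 6×£8,200, 10×£12,800; poverty gap index (FGT₁) = 0.12674.
Reduction = 0.16524 − 0.12674 = 0.039.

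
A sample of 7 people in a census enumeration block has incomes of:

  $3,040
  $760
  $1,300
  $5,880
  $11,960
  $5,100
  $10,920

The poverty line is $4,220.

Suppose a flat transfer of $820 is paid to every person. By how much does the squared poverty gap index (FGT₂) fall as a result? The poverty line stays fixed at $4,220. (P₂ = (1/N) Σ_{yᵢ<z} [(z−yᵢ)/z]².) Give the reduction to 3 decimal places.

Before: below the line — $760, $1,300, $3,040; squared poverty gap index (FGT₂) = 0.17560.
After the $820 transfer: below the line — $1,580, $2,120, $3,860; squared poverty gap index (FGT₂) = 0.09233.
Reduction = 0.17560 − 0.09233 = 0.083.

0.083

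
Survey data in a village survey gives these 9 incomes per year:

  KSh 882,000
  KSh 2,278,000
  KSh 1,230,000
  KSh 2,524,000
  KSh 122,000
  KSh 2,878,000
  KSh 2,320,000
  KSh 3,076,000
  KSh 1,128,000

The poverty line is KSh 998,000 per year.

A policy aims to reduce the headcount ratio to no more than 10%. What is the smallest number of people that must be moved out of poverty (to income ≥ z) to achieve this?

Currently q = 2 of N = 9 are below the line (H = 0.222).
A headcount ratio of at most 10% allows at most ⌊0.10 × 9⌋ = 0 poor people.
So at least 2 − 0 = 2 must be lifted.

2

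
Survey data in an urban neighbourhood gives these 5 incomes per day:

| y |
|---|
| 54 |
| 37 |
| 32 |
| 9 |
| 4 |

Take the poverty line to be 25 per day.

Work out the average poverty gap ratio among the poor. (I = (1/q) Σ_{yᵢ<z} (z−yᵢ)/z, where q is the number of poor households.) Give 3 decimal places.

0.740

Below z: 4, 9 (q = 2 of N = 5).
Relative gaps: 0.8400, 0.6400; sum = 1.480000.
I averages over the q = 2 poor units only: 1.480000 / 2 = 0.740.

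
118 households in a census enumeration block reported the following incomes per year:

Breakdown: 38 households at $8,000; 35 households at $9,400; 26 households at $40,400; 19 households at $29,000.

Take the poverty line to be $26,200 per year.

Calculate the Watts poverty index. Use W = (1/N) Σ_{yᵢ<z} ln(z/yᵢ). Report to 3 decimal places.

Below the line: 38×$8,000, 35×$9,400 (q = 73 of N = 118).
ln(z/y) terms: ln(26200/8000) = 1.1863 (×38); ln(26200/9400) = 1.0250 (×35).
W = 80.956819 / 118 = 0.686.

0.686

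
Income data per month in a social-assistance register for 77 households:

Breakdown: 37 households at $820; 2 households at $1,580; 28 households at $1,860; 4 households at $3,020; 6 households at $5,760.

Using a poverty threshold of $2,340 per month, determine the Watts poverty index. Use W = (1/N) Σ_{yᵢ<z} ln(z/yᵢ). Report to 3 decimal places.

0.598

Poor units: 37×$820, 2×$1,580, 28×$1,860 (q = 67 of N = 77).
Log gaps: ln(2340/820) = 1.0486 (×37); ln(2340/1580) = 0.3927 (×2); ln(2340/1860) = 0.2296 (×28).
W = 46.011806 / 77 = 0.598.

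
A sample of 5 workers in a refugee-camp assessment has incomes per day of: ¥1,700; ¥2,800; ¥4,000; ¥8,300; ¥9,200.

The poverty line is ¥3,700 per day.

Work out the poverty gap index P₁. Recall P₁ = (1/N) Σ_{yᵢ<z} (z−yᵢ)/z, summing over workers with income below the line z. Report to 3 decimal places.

Incomes under z: ¥1,700, ¥2,800 (q = 2 of N = 5).
Gap ratios (z−y)/z: (3700−1700)/3700 = 0.5405; (3700−2800)/3700 = 0.2432.
Σ = 0.783784. Dividing by the full population N = 5 gives P₁ = 0.157.

0.157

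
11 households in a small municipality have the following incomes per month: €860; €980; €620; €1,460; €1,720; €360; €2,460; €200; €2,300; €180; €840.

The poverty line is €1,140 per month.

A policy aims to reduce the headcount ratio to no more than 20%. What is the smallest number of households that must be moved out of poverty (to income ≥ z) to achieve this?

Currently q = 7 of N = 11 are below the line (H = 0.636).
A headcount ratio of at most 20% allows at most ⌊0.20 × 11⌋ = 2 poor households.
So at least 7 − 2 = 5 must be lifted.

5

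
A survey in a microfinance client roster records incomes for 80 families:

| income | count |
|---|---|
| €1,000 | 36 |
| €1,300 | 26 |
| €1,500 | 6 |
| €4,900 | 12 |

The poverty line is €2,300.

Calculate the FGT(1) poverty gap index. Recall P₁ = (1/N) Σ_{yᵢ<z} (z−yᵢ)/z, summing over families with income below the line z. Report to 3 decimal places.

0.422

Incomes under z: 36×€1,000, 26×€1,300, 6×€1,500 (q = 68 of N = 80).
Gap ratios (z−y)/z: (2300−1000)/2300 = 0.5652 (×36); (2300−1300)/2300 = 0.4348 (×26); (2300−1500)/2300 = 0.3478 (×6).
Sum of shortfalls = 33.739130; P₁ averages over all N: 33.739130 / 80 = 0.422.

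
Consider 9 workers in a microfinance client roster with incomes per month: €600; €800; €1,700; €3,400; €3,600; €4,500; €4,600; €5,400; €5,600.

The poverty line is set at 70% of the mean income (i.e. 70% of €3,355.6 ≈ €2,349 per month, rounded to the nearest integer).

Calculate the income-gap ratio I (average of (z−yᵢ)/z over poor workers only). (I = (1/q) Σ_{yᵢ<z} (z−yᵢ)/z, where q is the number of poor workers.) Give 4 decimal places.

Poor units: €600, €800, €1,700 (q = 3 of N = 9).
Relative gaps: 0.7446, 0.6594, 0.2763; sum = 1.680289.
The income-gap ratio divides by q (the poor only): 1.680289 / 3 = 0.5601.

0.5601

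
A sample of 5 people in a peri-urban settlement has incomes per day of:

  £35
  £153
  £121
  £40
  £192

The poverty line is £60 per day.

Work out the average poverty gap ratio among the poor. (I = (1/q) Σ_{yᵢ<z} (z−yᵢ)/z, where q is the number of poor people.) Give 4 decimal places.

Poor units: £35, £40 (q = 2 of N = 5).
Shortfall ratios (z−y)/z: 0.4167, 0.3333; sum = 0.750000.
I averages over the q = 2 poor units only: 0.750000 / 2 = 0.3750.

0.3750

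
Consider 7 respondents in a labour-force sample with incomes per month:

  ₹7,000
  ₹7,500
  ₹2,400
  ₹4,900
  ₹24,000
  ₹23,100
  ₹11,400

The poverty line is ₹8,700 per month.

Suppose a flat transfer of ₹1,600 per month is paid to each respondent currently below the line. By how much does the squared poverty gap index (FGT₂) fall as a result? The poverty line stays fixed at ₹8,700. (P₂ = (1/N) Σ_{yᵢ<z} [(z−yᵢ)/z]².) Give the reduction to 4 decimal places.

0.0595

Before: below the line — ₹2,400, ₹4,900, ₹7,000, ₹7,500; squared poverty gap index (FGT₂) = 0.110337.
After the ₹1,600 transfer: below the line — ₹4,000, ₹6,500, ₹8,600; squared poverty gap index (FGT₂) = 0.050846.
Reduction = 0.110337 − 0.050846 = 0.0595.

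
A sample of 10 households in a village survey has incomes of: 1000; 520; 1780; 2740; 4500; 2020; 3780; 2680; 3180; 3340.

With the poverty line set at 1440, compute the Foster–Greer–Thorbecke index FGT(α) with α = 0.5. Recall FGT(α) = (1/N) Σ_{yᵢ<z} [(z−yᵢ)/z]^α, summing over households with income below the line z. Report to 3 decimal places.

Poor units: 520, 1000 (q = 2 of N = 10).
Shortfall ratios: (1440−520)/1440 = 0.6389; (1440−1000)/1440 = 0.3056.
Raised to α = 0.5: 0.79931; 0.55277.
Sum = 1.352076; FGT(0.5) = 1.352076 / 10 = 0.135.

0.135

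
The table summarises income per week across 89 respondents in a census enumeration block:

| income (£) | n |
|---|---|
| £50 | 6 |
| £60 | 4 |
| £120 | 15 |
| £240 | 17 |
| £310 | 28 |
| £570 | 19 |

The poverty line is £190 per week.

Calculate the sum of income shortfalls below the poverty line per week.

Below the line: 6×£50, 4×£60, 15×£120 (q = 25 of N = 89).
Individual gaps: 6×(190−50) = 840; 4×(190−60) = 520; 15×(190−120) = 1050.
Aggregate gap = £2,410.

£2,410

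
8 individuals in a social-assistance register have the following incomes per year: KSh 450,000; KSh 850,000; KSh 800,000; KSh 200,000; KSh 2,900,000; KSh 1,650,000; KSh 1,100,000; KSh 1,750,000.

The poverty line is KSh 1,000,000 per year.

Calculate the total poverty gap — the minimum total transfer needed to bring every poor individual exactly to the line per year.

Below the line: KSh 200,000, KSh 450,000, KSh 800,000, KSh 850,000 (q = 4 of N = 8).
Individual gaps: 1000000−200000 = 800000; 1000000−450000 = 550000; 1000000−800000 = 200000; 1000000−850000 = 150000.
Aggregate gap = KSh 1,700,000.

KSh 1,700,000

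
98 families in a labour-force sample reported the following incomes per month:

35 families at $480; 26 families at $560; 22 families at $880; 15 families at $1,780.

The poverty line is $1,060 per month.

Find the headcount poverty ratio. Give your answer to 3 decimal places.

83 of the 98 families have income below $1,060.
H = 83/98 = 0.847.

0.847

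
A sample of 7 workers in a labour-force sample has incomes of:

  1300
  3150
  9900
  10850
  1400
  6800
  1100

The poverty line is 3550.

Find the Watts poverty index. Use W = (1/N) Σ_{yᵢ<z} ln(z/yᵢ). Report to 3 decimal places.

0.461

Below the line: 1100, 1300, 1400, 3150 (q = 4 of N = 7).
Log shortfalls: ln(3550/1100) = 1.1716; ln(3550/1300) = 1.0046; ln(3550/1400) = 0.9305; ln(3550/3150) = 0.1195.
W = 3.226241 / 7 = 0.461.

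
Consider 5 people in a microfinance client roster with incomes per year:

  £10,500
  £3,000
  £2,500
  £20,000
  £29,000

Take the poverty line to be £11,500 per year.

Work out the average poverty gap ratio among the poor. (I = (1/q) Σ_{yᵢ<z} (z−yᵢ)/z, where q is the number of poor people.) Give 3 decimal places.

0.536

Incomes under z: £2,500, £3,000, £10,500 (q = 3 of N = 5).
Relative gaps: 0.7826, 0.7391, 0.0870; sum = 1.608696.
The income-gap ratio divides by q (the poor only): 1.608696 / 3 = 0.536.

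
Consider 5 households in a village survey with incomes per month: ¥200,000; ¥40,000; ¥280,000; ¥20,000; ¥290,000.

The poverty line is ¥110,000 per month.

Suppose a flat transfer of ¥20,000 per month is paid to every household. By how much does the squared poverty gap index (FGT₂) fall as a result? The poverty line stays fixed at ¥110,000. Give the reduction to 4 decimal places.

Before: below the line — ¥20,000, ¥40,000; squared poverty gap index (FGT₂) = 0.214876.
After the ¥20,000 transfer: below the line — ¥40,000, ¥60,000; squared poverty gap index (FGT₂) = 0.122314.
Reduction = 0.214876 − 0.122314 = 0.0926.

0.0926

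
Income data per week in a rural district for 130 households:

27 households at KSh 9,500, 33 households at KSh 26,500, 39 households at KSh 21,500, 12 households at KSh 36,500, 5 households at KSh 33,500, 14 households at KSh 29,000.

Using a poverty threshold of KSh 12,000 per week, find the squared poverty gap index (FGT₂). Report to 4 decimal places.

Poor units: 27×KSh 9,500 (q = 27 of N = 130).
Relative gaps: (12000−9500)/12000 = 0.2083 (×27).
Squared: 0.0434 (×27).
Sum = 1.171875; P₂ = 1.171875 / 130 = 0.0090.

0.0090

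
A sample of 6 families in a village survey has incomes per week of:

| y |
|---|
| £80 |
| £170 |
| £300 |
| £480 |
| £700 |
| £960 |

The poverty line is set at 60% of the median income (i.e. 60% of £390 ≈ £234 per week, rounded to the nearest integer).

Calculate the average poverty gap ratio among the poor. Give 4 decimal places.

Below z: £80, £170 (q = 2 of N = 6).
Shortfall ratios (z−y)/z: 0.6581, 0.2735; sum = 0.931624.
I averages over the q = 2 poor units only: 0.931624 / 2 = 0.4658.

0.4658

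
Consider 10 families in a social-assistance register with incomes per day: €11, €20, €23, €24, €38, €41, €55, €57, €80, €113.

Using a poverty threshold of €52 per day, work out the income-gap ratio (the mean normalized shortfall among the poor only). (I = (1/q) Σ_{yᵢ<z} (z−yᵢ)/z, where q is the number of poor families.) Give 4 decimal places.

0.4968

Incomes under z: €11, €20, €23, €24, €38, €41 (q = 6 of N = 10).
Shortfall ratios (z−y)/z: 0.7885, 0.6154, 0.5577, 0.5385, 0.2692, 0.2115; sum = 2.980769.
The income-gap ratio divides by q (the poor only): 2.980769 / 6 = 0.4968.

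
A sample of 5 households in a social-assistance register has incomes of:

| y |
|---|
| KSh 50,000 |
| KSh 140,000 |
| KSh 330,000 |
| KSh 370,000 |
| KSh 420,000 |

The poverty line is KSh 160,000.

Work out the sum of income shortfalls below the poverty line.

Below the line: KSh 50,000, KSh 140,000 (q = 2 of N = 5).
Individual gaps: 160000−50000 = 110000; 160000−140000 = 20000.
Aggregate gap = KSh 130,000.

KSh 130,000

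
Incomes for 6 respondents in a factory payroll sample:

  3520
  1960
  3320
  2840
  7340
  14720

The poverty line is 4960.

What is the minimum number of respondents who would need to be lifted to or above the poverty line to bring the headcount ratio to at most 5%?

4

Currently q = 4 of N = 6 are below the line (H = 0.667).
A headcount ratio of at most 5% allows at most ⌊0.05 × 6⌋ = 0 poor respondents.
So at least 4 − 0 = 4 must be lifted.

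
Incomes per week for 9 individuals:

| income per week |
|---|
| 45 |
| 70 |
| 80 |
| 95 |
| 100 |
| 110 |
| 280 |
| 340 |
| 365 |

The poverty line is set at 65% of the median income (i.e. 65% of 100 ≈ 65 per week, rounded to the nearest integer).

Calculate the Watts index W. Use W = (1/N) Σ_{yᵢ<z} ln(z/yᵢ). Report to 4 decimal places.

Below z: 45 (q = 1 of N = 9).
Log gaps: ln(65/45) = 0.3677.
W = 0.367725 / 9 = 0.0409.

0.0409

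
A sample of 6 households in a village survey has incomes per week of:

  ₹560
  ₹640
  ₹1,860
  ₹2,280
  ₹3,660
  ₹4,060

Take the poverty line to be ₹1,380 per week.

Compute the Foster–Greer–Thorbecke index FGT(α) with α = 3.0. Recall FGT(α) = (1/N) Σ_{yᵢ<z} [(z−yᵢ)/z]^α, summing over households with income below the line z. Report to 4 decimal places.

Below the line: ₹560, ₹640 (q = 2 of N = 6).
Shortfall ratios: (1380−560)/1380 = 0.5942; (1380−640)/1380 = 0.5362.
Raised to α = 3.0: 0.20980; 0.15419.
Sum = 0.363990; FGT(3.0) = 0.363990 / 6 = 0.0607.

0.0607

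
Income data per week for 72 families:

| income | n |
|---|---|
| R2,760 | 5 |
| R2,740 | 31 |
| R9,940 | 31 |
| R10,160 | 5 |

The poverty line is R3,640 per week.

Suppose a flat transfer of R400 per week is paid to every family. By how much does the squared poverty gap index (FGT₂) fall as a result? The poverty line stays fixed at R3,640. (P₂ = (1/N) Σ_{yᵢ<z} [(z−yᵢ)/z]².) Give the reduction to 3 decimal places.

0.021

Before: below the line — 31×R2,740, 5×R2,760; squared poverty gap index (FGT₂) = 0.03038.
After the R400 transfer: below the line — 31×R3,140, 5×R3,160; squared poverty gap index (FGT₂) = 0.00933.
Reduction = 0.03038 − 0.00933 = 0.021.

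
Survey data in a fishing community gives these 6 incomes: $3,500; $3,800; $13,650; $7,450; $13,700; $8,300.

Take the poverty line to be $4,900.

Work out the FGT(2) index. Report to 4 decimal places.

0.0220

Poor units: $3,500, $3,800 (q = 2 of N = 6).
Shortfall ratios: (4900−3500)/4900 = 0.2857; (4900−3800)/4900 = 0.2245.
Squared: 0.0816; 0.0504.
Sum = 0.132028; P₂ = 0.132028 / 6 = 0.0220.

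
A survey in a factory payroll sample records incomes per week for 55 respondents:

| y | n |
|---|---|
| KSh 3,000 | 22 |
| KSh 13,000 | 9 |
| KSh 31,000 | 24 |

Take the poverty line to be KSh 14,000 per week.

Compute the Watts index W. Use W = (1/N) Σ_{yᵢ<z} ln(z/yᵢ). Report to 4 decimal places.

0.6283

Poor units: 22×KSh 3,000, 9×KSh 13,000 (q = 31 of N = 55).
ln(z/y) terms: ln(14000/3000) = 1.5404 (×22); ln(14000/13000) = 0.0741 (×9).
W = 34.556763 / 55 = 0.6283.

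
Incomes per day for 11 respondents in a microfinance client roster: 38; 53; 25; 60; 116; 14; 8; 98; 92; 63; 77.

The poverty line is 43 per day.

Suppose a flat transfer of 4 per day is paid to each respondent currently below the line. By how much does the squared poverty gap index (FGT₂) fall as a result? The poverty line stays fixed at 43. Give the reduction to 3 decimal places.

Before: below the line — 8, 14, 25, 38; squared poverty gap index (FGT₂) = 0.11874.
After the 4 transfer: below the line — 12, 18, 29, 42; squared poverty gap index (FGT₂) = 0.08766.
Reduction = 0.11874 − 0.08766 = 0.031.

0.031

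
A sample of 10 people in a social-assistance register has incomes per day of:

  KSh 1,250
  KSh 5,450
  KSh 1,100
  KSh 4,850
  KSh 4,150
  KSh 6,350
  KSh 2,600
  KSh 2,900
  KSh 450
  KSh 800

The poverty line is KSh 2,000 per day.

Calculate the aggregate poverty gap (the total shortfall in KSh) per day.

KSh 4,400

Incomes under z: KSh 450, KSh 800, KSh 1,100, KSh 1,250 (q = 4 of N = 10).
Individual gaps: 2000−450 = 1550; 2000−800 = 1200; 2000−1100 = 900; 2000−1250 = 750.
Aggregate gap = KSh 4,400.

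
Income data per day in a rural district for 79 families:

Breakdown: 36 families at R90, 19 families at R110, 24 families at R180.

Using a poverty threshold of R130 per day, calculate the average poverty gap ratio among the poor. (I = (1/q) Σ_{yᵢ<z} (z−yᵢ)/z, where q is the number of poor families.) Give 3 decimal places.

Below the line: 36×R90, 19×R110 (q = 55 of N = 79).
Relative gaps: 0.3077 (×36), 0.1538 (×19); sum = 14.000000.
The income-gap ratio divides by q (the poor only): 14.000000 / 55 = 0.255.

0.255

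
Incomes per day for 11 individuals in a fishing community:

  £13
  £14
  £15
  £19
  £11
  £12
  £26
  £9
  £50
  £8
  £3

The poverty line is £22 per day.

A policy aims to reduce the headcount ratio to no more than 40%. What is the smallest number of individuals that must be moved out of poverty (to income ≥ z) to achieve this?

Currently q = 9 of N = 11 are below the line (H = 0.818).
A headcount ratio of at most 40% allows at most ⌊0.40 × 11⌋ = 4 poor individuals.
So at least 9 − 4 = 5 must be lifted.

5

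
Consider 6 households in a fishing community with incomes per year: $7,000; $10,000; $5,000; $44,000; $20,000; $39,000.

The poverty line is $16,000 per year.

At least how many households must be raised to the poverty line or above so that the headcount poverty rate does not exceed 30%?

2

Currently q = 3 of N = 6 are below the line (H = 0.500).
A headcount ratio of at most 30% allows at most ⌊0.30 × 6⌋ = 1 poor households.
So at least 3 − 1 = 2 must be lifted.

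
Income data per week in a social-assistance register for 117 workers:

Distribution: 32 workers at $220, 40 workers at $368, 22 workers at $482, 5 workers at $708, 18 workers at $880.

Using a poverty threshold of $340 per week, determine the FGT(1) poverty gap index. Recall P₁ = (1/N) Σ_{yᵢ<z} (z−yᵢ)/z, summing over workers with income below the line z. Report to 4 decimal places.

0.0965

Poor units: 32×$220 (q = 32 of N = 117).
Relative gaps: (340−220)/340 = 0.3529 (×32).
Sum of shortfalls = 11.294118; P₁ averages over all N: 11.294118 / 117 = 0.0965.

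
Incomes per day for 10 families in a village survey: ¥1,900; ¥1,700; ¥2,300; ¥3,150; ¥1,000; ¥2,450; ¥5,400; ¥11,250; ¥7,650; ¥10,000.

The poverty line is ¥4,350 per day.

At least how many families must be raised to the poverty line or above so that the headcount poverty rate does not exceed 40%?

6 of the 10 families are poor, so H = 6/10 = 0.600.
A headcount ratio of at most 40% allows at most ⌊0.40 × 10⌋ = 4 poor families.
So at least 6 − 4 = 2 must be lifted.

2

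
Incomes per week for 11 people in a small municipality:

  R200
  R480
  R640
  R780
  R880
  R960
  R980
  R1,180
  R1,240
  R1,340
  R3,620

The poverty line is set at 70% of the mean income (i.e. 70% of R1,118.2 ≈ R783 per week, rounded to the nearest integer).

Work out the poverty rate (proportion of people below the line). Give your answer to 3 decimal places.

0.364

4 of the 11 people have income below R783.
H = 4/11 = 0.364.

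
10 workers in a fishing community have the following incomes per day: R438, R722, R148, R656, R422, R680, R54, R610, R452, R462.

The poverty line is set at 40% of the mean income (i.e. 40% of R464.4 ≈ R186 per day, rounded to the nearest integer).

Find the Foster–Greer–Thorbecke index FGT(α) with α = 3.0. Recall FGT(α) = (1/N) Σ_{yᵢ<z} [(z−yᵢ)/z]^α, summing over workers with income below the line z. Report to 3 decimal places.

Below the line: R54, R148 (q = 2 of N = 10).
Relative gaps: (186−54)/186 = 0.7097; (186−148)/186 = 0.2043.
Raised to α = 3.0: 0.35742; 0.00853.
Sum = 0.365951; FGT(3.0) = 0.365951 / 10 = 0.037.

0.037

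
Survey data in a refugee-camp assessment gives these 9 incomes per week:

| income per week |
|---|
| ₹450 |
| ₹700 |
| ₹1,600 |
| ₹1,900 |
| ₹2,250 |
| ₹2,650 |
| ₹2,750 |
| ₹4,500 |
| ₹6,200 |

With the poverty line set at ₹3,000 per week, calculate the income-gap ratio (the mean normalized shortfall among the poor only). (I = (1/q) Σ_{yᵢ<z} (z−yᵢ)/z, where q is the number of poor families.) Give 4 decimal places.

0.4143

Incomes under z: ₹450, ₹700, ₹1,600, ₹1,900, ₹2,250, ₹2,650, ₹2,750 (q = 7 of N = 9).
Shortfall ratios (z−y)/z: 0.8500, 0.7667, 0.4667, 0.3667, 0.2500, 0.1167, 0.0833; sum = 2.900000.
I averages over the q = 7 poor units only: 2.900000 / 7 = 0.4143.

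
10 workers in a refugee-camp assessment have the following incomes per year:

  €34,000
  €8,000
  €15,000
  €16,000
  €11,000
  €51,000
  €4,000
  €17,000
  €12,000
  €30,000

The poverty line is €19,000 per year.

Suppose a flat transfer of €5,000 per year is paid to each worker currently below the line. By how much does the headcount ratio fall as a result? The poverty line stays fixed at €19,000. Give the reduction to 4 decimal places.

Before: below the line — €4,000, €8,000, €11,000, €12,000, €15,000, €16,000, €17,000; headcount ratio = 0.700000.
After the €5,000 transfer: below the line — €9,000, €13,000, €16,000, €17,000; headcount ratio = 0.400000.
Reduction = 0.700000 − 0.400000 = 0.3000.

0.3000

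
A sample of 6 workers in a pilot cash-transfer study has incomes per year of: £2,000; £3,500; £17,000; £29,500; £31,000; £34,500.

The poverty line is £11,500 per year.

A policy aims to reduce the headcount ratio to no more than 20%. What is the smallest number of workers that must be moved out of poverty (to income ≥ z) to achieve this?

2 of the 6 workers are poor, so H = 2/6 = 0.333.
A headcount ratio of at most 20% allows at most ⌊0.20 × 6⌋ = 1 poor workers.
So at least 2 − 1 = 1 must be lifted.

1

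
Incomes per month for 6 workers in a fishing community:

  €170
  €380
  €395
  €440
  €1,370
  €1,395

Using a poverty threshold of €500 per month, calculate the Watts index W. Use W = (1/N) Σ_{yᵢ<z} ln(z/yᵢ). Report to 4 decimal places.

0.2861

Poor units: €170, €380, €395, €440 (q = 4 of N = 6).
Log gaps: ln(500/170) = 1.0788; ln(500/380) = 0.2744; ln(500/395) = 0.2357; ln(500/440) = 0.1278.
W = 1.716802 / 6 = 0.2861.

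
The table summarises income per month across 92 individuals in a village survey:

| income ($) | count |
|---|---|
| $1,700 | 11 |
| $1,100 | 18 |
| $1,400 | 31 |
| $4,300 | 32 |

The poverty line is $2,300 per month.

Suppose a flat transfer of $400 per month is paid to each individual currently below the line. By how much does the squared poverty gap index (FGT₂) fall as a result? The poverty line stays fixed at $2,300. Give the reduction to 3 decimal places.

0.072

Before: below the line — 18×$1,100, 31×$1,400, 11×$1,700; squared poverty gap index (FGT₂) = 0.11299.
After the $400 transfer: below the line — 18×$1,500, 31×$1,800, 11×$2,100; squared poverty gap index (FGT₂) = 0.04050.
Reduction = 0.11299 − 0.04050 = 0.072.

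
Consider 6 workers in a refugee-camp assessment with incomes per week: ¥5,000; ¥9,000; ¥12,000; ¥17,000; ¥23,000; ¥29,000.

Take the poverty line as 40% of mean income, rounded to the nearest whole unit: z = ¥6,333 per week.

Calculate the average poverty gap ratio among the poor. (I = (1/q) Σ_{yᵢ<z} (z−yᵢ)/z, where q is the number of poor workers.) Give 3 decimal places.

Below the line: ¥5,000 (q = 1 of N = 6).
Relative gaps: 0.2105; sum = 0.210485.
The income-gap ratio divides by q (the poor only): 0.210485 / 1 = 0.210.

0.210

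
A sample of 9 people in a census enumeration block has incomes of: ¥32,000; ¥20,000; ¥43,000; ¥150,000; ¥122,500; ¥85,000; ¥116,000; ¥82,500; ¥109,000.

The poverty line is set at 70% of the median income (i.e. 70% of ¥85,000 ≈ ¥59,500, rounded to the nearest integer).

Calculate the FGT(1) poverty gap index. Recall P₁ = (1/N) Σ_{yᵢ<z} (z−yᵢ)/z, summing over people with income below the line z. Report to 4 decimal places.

0.1559

Incomes under z: ¥20,000, ¥32,000, ¥43,000 (q = 3 of N = 9).
Shortfall ratios: (59500−20000)/59500 = 0.6639; (59500−32000)/59500 = 0.4622; (59500−43000)/59500 = 0.2773.
Sum of shortfalls = 1.403361; P₁ averages over all N: 1.403361 / 9 = 0.1559.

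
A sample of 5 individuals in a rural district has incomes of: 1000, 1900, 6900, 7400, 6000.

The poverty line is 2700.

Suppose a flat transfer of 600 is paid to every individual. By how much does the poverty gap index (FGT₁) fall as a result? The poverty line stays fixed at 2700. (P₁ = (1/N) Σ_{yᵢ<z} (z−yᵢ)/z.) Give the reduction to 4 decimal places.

0.0889

Before: below the line — 1000, 1900; poverty gap index (FGT₁) = 0.185185.
After the 600 transfer: below the line — 1600, 2500; poverty gap index (FGT₁) = 0.096296.
Reduction = 0.185185 − 0.096296 = 0.0889.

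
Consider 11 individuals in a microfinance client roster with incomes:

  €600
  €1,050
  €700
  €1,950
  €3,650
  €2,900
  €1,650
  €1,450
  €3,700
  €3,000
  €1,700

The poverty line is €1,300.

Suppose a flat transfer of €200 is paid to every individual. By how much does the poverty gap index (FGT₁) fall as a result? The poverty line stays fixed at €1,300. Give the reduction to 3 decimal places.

Before: below the line — €600, €700, €1,050; poverty gap index (FGT₁) = 0.10839.
After the €200 transfer: below the line — €800, €900, €1,250; poverty gap index (FGT₁) = 0.06643.
Reduction = 0.10839 − 0.06643 = 0.042.

0.042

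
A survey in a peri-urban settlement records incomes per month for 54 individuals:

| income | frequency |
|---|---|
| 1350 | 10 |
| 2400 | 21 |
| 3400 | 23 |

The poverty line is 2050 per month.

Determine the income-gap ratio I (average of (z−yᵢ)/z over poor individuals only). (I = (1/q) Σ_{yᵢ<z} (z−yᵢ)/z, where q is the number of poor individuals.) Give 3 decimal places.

0.341

Below z: 10×1350 (q = 10 of N = 54).
Relative gaps: 0.3415 (×10); sum = 3.414634.
The income-gap ratio divides by q (the poor only): 3.414634 / 10 = 0.341.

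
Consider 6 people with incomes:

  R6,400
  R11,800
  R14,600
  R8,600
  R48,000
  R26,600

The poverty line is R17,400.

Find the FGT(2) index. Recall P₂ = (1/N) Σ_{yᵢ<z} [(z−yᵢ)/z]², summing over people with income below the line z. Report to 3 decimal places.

0.131

Below the line: R6,400, R8,600, R11,800, R14,600 (q = 4 of N = 6).
Gap ratios (z−y)/z: (17400−6400)/17400 = 0.6322; (17400−8600)/17400 = 0.5057; (17400−11800)/17400 = 0.3218; (17400−14600)/17400 = 0.1609.
Squared: 0.3997; 0.2558; 0.1036; 0.0259.
Sum = 0.784912; P₂ = 0.784912 / 6 = 0.131.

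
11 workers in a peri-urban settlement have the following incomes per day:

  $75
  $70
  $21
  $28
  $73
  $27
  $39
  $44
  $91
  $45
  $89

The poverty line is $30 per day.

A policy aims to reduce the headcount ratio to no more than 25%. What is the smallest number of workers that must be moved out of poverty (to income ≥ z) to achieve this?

1

Currently q = 3 of N = 11 are below the line (H = 0.273).
A headcount ratio of at most 25% allows at most ⌊0.25 × 11⌋ = 2 poor workers.
So at least 3 − 2 = 1 must be lifted.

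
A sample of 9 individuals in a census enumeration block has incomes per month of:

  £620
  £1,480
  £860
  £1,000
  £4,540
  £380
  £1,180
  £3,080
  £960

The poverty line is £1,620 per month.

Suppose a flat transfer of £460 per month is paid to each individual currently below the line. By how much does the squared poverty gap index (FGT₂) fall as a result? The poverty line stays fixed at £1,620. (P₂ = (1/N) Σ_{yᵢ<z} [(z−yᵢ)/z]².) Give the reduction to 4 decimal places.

Before: below the line — £380, £620, £860, £960, £1,000, £1,180, £1,480; squared poverty gap index (FGT₂) = 0.175634.
After the £460 transfer: below the line — £840, £1,080, £1,320, £1,420, £1,460; squared poverty gap index (FGT₂) = 0.044692.
Reduction = 0.175634 − 0.044692 = 0.1309.

0.1309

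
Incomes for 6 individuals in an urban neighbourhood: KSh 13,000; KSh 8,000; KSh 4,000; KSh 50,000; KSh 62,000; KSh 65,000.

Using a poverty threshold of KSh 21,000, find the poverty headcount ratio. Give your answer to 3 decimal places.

3 of the 6 individuals have income below KSh 21,000.
H = 3/6 = 0.500.

0.500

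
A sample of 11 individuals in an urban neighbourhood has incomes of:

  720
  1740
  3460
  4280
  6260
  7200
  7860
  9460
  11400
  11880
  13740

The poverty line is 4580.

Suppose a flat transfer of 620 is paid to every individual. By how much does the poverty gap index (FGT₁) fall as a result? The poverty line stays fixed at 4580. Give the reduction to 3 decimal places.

0.043

Before: below the line — 720, 1740, 3460, 4280; poverty gap index (FGT₁) = 0.16118.
After the 620 transfer: below the line — 1340, 2360, 4080; poverty gap index (FGT₁) = 0.11830.
Reduction = 0.16118 − 0.11830 = 0.043.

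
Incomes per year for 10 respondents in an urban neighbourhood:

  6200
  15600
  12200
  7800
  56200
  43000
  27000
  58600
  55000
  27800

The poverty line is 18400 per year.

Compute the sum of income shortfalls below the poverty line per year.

31800

Poor units: 6200, 7800, 12200, 15600 (q = 4 of N = 10).
Individual gaps: 18400−6200 = 12200; 18400−7800 = 10600; 18400−12200 = 6200; 18400−15600 = 2800.
Aggregate gap = 31800.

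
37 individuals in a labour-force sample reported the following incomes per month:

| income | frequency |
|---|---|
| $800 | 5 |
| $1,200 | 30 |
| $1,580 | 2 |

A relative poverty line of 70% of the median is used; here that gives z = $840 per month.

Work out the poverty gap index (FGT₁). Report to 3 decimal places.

0.006

Below the line: 5×$800 (q = 5 of N = 37).
Gap ratios (z−y)/z: (840−800)/840 = 0.0476 (×5).
Sum of shortfalls = 0.238095; P₁ averages over all N: 0.238095 / 37 = 0.006.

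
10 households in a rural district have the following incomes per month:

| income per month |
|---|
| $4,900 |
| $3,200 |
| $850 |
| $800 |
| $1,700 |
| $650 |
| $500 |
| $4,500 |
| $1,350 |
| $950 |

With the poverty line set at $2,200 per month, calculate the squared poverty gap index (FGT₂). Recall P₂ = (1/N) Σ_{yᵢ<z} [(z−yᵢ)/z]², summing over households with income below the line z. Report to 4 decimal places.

Below z: $500, $650, $800, $850, $950, $1,350, $1,700 (q = 7 of N = 10).
Gap ratios (z−y)/z: (2200−500)/2200 = 0.7727; (2200−650)/2200 = 0.7045; (2200−800)/2200 = 0.6364; (2200−850)/2200 = 0.6136; (2200−950)/2200 = 0.5682; (2200−1350)/2200 = 0.3864; (2200−1700)/2200 = 0.2273.
Squared: 0.5971; 0.4964; 0.4050; 0.3765; 0.3228; 0.1493; 0.0517.
Sum = 2.398760; P₂ = 2.398760 / 10 = 0.2399.

0.2399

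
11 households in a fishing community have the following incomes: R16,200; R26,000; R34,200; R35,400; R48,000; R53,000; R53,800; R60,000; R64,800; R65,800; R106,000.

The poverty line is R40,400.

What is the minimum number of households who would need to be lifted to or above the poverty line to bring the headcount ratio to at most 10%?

3

Currently q = 4 of N = 11 are below the line (H = 0.364).
A headcount ratio of at most 10% allows at most ⌊0.10 × 11⌋ = 1 poor households.
So at least 4 − 1 = 3 must be lifted.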